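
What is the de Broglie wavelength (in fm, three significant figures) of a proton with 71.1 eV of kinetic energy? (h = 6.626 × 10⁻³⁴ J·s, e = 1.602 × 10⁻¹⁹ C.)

KE = 71.1 eV = 1.139 × 10⁻¹⁷ J.
p = √(2mKE) = √(2 × 1.673 × 10⁻²⁷ × 1.139 × 10⁻¹⁷) = 1.952 × 10⁻²² kg·m/s.
λ = h/p = 6.626 × 10⁻³⁴ / 1.952 × 10⁻²² = 3.39 × 10⁻¹² m = 3390 fm.

λ = 3390 fm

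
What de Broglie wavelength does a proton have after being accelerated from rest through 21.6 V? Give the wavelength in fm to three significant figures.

KE = eV = 1.602 × 10⁻¹⁹ × 21.60 = 3.460 × 10⁻¹⁸ J.
p = √(2mKE) = √(2 × 1.673 × 10⁻²⁷ × 3.460 × 10⁻¹⁸) = 1.076 × 10⁻²² kg·m/s.
λ = h/p = 6.626 × 10⁻³⁴ / 1.076 × 10⁻²² = 6.16 × 10⁻¹² m = 6160 fm.

λ = 6160 fm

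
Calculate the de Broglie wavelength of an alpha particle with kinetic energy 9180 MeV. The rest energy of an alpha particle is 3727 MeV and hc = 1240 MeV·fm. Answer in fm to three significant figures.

λ = 0.100 fm

Total energy E = KE + m₀c² = 9180 + 3727 = 12907 MeV.
(pc)² = E² − (m₀c²)² = (12907)² − (3727)² = 1.527 × 10⁸ MeV², so pc = 1.236 × 10⁴ MeV.
λ = hc/(pc) = 1240 MeV·fm / 1.236 × 10⁴ MeV = 0.100 fm.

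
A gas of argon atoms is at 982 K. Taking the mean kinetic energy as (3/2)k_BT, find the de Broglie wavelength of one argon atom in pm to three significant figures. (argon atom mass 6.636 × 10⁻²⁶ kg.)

λ = 12.8 pm

KE = (3/2)k_BT = 1.5 × 1.381 × 10⁻²³ × 982 = 2.034 × 10⁻²⁰ J.
p = √(2mKE) = √(2 × 6.636 × 10⁻²⁶ × 2.034 × 10⁻²⁰) = 5.196 × 10⁻²³ kg·m/s.
λ = h/p = 1.28 × 10⁻¹¹ m = 12.8 pm.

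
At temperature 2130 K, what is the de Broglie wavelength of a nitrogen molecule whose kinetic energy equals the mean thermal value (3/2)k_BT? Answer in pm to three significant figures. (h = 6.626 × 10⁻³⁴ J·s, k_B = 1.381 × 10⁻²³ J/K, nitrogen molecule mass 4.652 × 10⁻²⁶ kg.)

λ = 10.3 pm

KE = (3/2)k_BT = 1.5 × 1.381 × 10⁻²³ × 2130 = 4.412 × 10⁻²⁰ J.
p = √(2mKE) = √(2 × 4.652 × 10⁻²⁶ × 4.412 × 10⁻²⁰) = 6.407 × 10⁻²³ kg·m/s.
λ = h/p = 1.03 × 10⁻¹¹ m = 10.3 pm.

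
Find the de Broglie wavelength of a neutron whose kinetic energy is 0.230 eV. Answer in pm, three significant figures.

λ = 59.6 pm

KE = 0.230 eV = 3.685 × 10⁻²⁰ J.
p = √(2mKE) = √(2 × 1.675 × 10⁻²⁷ × 3.685 × 10⁻²⁰) = 1.111 × 10⁻²³ kg·m/s.
λ = h/p = 6.626 × 10⁻³⁴ / 1.111 × 10⁻²³ = 5.96 × 10⁻¹¹ m = 59.6 pm.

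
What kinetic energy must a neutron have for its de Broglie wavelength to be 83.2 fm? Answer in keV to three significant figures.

KE = 118 keV

p = h/λ = 6.626 × 10⁻³⁴ / 8.320 × 10⁻¹⁴ = 7.964 × 10⁻²¹ kg·m/s.
KE = p²/(2m) = (7.964 × 10⁻²¹)² / (2 × 1.675 × 10⁻²⁷) = 1.893 × 10⁻¹⁴ J = 118 keV.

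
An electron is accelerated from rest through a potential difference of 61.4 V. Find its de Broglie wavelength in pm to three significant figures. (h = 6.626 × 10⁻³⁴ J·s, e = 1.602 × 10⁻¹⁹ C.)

λ = 157 pm

KE = eV = 1.602 × 10⁻¹⁹ × 61.40 = 9.836 × 10⁻¹⁸ J.
p = √(2mKE) = √(2 × 9.109 × 10⁻³¹ × 9.836 × 10⁻¹⁸) = 4.233 × 10⁻²⁴ kg·m/s.
λ = h/p = 6.626 × 10⁻³⁴ / 4.233 × 10⁻²⁴ = 1.57 × 10⁻¹⁰ m = 157 pm.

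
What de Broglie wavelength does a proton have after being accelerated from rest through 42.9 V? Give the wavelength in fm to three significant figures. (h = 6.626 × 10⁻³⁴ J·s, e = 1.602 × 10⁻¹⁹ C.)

λ = 4370 fm

KE = eV = 1.602 × 10⁻¹⁹ × 42.90 = 6.873 × 10⁻¹⁸ J.
p = √(2mKE) = √(2 × 1.673 × 10⁻²⁷ × 6.873 × 10⁻¹⁸) = 1.516 × 10⁻²² kg·m/s.
λ = h/p = 6.626 × 10⁻³⁴ / 1.516 × 10⁻²² = 4.37 × 10⁻¹² m = 4370 fm.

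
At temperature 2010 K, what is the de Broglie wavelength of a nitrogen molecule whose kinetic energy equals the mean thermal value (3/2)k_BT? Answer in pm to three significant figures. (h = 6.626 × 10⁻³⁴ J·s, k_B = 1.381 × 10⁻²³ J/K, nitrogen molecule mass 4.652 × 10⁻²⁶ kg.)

λ = 10.6 pm

KE = (3/2)k_BT = 1.5 × 1.381 × 10⁻²³ × 2010 = 4.164 × 10⁻²⁰ J.
p = √(2mKE) = √(2 × 4.652 × 10⁻²⁶ × 4.164 × 10⁻²⁰) = 6.224 × 10⁻²³ kg·m/s.
λ = h/p = 1.06 × 10⁻¹¹ m = 10.6 pm.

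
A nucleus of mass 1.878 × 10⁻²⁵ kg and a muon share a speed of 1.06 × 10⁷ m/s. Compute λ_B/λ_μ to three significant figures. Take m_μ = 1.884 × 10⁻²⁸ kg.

λ_B/λ_μ = 1.00 × 10⁻³

At fixed v, p = mv so λ = h/(mv) ∝ 1/m.
λ_B/λ_μ = m_μ/m_B = 1.884 × 10⁻²⁸/1.878 × 10⁻²⁵ = 1.00 × 10⁻³.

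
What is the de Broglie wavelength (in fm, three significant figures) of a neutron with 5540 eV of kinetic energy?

λ = 384 fm

KE = 5540 eV = 8.875 × 10⁻¹⁶ J.
p = √(2mKE) = √(2 × 1.675 × 10⁻²⁷ × 8.875 × 10⁻¹⁶) = 1.724 × 10⁻²¹ kg·m/s.
λ = h/p = 6.626 × 10⁻³⁴ / 1.724 × 10⁻²¹ = 3.84 × 10⁻¹³ m = 384 fm.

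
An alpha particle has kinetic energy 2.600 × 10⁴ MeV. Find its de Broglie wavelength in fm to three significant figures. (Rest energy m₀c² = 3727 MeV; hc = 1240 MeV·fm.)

λ = 0.0420 fm

Total energy E = KE + m₀c² = 2.600 × 10⁴ + 3727 = 29727 MeV.
(pc)² = E² − (m₀c²)² = (29727)² − (3727)² = 8.698 × 10⁸ MeV², so pc = 2.949 × 10⁴ MeV.
λ = hc/(pc) = 1240 MeV·fm / 2.949 × 10⁴ MeV = 0.0420 fm.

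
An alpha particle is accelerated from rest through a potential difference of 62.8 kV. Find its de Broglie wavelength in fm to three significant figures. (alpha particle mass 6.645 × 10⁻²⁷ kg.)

KE = 2eV = 2 × 1.602 × 10⁻¹⁹ × 6.280 × 10⁴ = 2.012 × 10⁻¹⁴ J.
p = √(2mKE) = √(2 × 6.645 × 10⁻²⁷ × 2.012 × 10⁻¹⁴) = 1.635 × 10⁻²⁰ kg·m/s.
λ = h/p = 6.626 × 10⁻³⁴ / 1.635 × 10⁻²⁰ = 4.05 × 10⁻¹⁴ m = 40.5 fm.

λ = 40.5 fm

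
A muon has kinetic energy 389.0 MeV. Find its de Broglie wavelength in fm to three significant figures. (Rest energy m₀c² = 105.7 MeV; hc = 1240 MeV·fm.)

λ = 2.57 fm

Total energy E = KE + m₀c² = 389.0 + 105.7 = 494.7 MeV.
(pc)² = E² − (m₀c²)² = (494.7)² − (105.7)² = 2.336 × 10⁵ MeV², so pc = 483.3 MeV.
λ = hc/(pc) = 1240 MeV·fm / 483.3 MeV = 2.57 fm.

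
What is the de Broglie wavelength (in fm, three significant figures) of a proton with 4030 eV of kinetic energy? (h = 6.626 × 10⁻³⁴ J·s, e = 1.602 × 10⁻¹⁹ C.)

KE = 4030 eV = 6.456 × 10⁻¹⁶ J.
p = √(2mKE) = √(2 × 1.673 × 10⁻²⁷ × 6.456 × 10⁻¹⁶) = 1.470 × 10⁻²¹ kg·m/s.
λ = h/p = 6.626 × 10⁻³⁴ / 1.470 × 10⁻²¹ = 4.51 × 10⁻¹³ m = 451 fm.

λ = 451 fm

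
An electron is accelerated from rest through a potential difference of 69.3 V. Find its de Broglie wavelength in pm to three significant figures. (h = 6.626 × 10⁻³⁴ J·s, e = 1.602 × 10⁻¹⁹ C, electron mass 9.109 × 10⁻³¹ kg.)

λ = 147 pm

KE = eV = 1.602 × 10⁻¹⁹ × 69.30 = 1.110 × 10⁻¹⁷ J.
p = √(2mKE) = √(2 × 9.109 × 10⁻³¹ × 1.110 × 10⁻¹⁷) = 4.497 × 10⁻²⁴ kg·m/s.
λ = h/p = 6.626 × 10⁻³⁴ / 4.497 × 10⁻²⁴ = 1.47 × 10⁻¹⁰ m = 147 pm.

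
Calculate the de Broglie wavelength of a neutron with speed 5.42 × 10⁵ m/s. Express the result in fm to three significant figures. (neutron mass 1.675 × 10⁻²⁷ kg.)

p = mv = 1.675 × 10⁻²⁷ × 5.42 × 10⁵ = 9.078 × 10⁻²² kg·m/s.
λ = h/p = 6.626 × 10⁻³⁴ / 9.078 × 10⁻²² = 7.30 × 10⁻¹³ m = 730 fm.

λ = 730 fm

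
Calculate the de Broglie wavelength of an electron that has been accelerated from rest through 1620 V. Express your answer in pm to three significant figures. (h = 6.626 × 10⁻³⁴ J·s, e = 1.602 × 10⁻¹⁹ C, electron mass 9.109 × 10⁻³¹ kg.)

λ = 30.5 pm

KE = eV = 1.602 × 10⁻¹⁹ × 1620 = 2.595 × 10⁻¹⁶ J.
p = √(2mKE) = √(2 × 9.109 × 10⁻³¹ × 2.595 × 10⁻¹⁶) = 2.174 × 10⁻²³ kg·m/s.
λ = h/p = 6.626 × 10⁻³⁴ / 2.174 × 10⁻²³ = 3.05 × 10⁻¹¹ m = 30.5 pm.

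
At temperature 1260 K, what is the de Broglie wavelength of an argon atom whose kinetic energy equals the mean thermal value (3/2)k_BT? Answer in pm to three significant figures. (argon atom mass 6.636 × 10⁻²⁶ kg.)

KE = (3/2)k_BT = 1.5 × 1.381 × 10⁻²³ × 1260 = 2.610 × 10⁻²⁰ J.
p = √(2mKE) = √(2 × 6.636 × 10⁻²⁶ × 2.610 × 10⁻²⁰) = 5.886 × 10⁻²³ kg·m/s.
λ = h/p = 1.13 × 10⁻¹¹ m = 11.3 pm.

λ = 11.3 pm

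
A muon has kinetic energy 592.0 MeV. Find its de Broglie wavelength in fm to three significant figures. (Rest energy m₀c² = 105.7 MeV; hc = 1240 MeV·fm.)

λ = 1.80 fm

Total energy E = KE + m₀c² = 592.0 + 105.7 = 697.7 MeV.
(pc)² = E² − (m₀c²)² = (697.7)² − (105.7)² = 4.756 × 10⁵ MeV², so pc = 689.6 MeV.
λ = hc/(pc) = 1240 MeV·fm / 689.6 MeV = 1.80 fm.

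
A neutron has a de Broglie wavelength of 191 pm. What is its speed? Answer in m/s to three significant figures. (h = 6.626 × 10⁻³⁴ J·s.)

p = h/λ = 6.626 × 10⁻³⁴ / 1.910 × 10⁻¹⁰ = 3.469 × 10⁻²⁴ kg·m/s.
v = p/m = 3.469 × 10⁻²⁴ / 1.675 × 10⁻²⁷ = 2.07 × 10³ m/s = 2070 m/s.

v = 2070 m/s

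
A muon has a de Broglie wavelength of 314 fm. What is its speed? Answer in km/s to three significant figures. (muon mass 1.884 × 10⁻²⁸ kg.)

p = h/λ = 6.626 × 10⁻³⁴ / 3.140 × 10⁻¹³ = 2.110 × 10⁻²¹ kg·m/s.
v = p/m = 2.110 × 10⁻²¹ / 1.884 × 10⁻²⁸ = 1.12 × 10⁷ m/s = 1.12 × 10⁴ km/s.

v = 1.12 × 10⁴ km/s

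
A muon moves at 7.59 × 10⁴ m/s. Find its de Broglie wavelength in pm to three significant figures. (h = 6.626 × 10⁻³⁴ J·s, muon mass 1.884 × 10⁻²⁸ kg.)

λ = 46.3 pm

p = mv = 1.884 × 10⁻²⁸ × 7.59 × 10⁴ = 1.430 × 10⁻²³ kg·m/s.
λ = h/p = 6.626 × 10⁻³⁴ / 1.430 × 10⁻²³ = 4.63 × 10⁻¹¹ m = 46.3 pm.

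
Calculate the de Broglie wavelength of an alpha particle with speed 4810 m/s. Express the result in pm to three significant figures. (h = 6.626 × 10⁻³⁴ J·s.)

p = mv = 6.645 × 10⁻²⁷ × 4810 = 3.196 × 10⁻²³ kg·m/s.
λ = h/p = 6.626 × 10⁻³⁴ / 3.196 × 10⁻²³ = 2.07 × 10⁻¹¹ m = 20.7 pm.

λ = 20.7 pm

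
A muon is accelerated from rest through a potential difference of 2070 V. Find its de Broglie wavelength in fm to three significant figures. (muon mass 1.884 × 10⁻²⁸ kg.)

KE = eV = 1.602 × 10⁻¹⁹ × 2070 = 3.316 × 10⁻¹⁶ J.
p = √(2mKE) = √(2 × 1.884 × 10⁻²⁸ × 3.316 × 10⁻¹⁶) = 3.535 × 10⁻²² kg·m/s.
λ = h/p = 6.626 × 10⁻³⁴ / 3.535 × 10⁻²² = 1.87 × 10⁻¹² m = 1870 fm.

λ = 1870 fm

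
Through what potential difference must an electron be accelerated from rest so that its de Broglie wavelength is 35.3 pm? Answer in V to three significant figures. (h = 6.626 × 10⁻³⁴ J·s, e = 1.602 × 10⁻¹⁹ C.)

p = h/λ = 6.626 × 10⁻³⁴ / 3.530 × 10⁻¹¹ = 1.877 × 10⁻²³ kg·m/s.
KE = p²/(2m) = 1.934 × 10⁻¹⁶ J.
V = KE/e = 1.934 × 10⁻¹⁶ / (1.602 × 10⁻¹⁹) = 1210 V.

V = 1210 V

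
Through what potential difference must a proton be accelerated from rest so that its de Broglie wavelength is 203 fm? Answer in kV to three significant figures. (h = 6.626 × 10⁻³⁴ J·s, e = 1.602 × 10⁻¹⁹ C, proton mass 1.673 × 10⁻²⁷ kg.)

V = 19.9 kV

p = h/λ = 6.626 × 10⁻³⁴ / 2.030 × 10⁻¹³ = 3.264 × 10⁻²¹ kg·m/s.
KE = p²/(2m) = 3.184 × 10⁻¹⁵ J.
V = KE/e = 3.184 × 10⁻¹⁵ / (1.602 × 10⁻¹⁹) = 19.9 kV.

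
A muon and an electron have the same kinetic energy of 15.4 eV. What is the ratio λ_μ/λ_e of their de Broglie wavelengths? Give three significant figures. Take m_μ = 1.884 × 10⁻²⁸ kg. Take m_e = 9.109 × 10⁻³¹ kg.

λ_μ/λ_e = 0.0695

At fixed KE, p = √(2mKE) so λ = h/p ∝ 1/√m.
λ_μ/λ_e = √(m_e/m_μ) = √(9.109 × 10⁻³¹/1.884 × 10⁻²⁸) = √(4.835 × 10⁻³) = 0.0695.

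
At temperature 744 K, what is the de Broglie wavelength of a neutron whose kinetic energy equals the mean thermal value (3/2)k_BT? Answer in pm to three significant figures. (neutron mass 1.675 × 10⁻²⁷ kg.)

λ = 92.2 pm

KE = (3/2)k_BT = 1.5 × 1.381 × 10⁻²³ × 744 = 1.541 × 10⁻²⁰ J.
p = √(2mKE) = √(2 × 1.675 × 10⁻²⁷ × 1.541 × 10⁻²⁰) = 7.185 × 10⁻²⁴ kg·m/s.
λ = h/p = 9.22 × 10⁻¹¹ m = 92.2 pm.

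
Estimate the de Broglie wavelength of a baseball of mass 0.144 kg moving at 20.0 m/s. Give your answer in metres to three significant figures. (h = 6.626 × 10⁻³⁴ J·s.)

λ = 2.30 × 10⁻³⁴ m

p = mv = 0.144 × 20.0 = 2.880 kg·m/s.
λ = h/p = 6.626 × 10⁻³⁴ / 2.880 = 2.30 × 10⁻³⁴ m.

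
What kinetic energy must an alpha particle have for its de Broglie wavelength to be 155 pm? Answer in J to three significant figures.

KE = 1.38 × 10⁻²¹ J

p = h/λ = 6.626 × 10⁻³⁴ / 1.550 × 10⁻¹⁰ = 4.275 × 10⁻²⁴ kg·m/s.
KE = p²/(2m) = (4.275 × 10⁻²⁴)² / (2 × 6.645 × 10⁻²⁷) = 1.375 × 10⁻²¹ J = 1.38 × 10⁻²¹ J.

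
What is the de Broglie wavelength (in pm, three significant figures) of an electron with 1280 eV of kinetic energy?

KE = 1280 eV = 2.051 × 10⁻¹⁶ J.
p = √(2mKE) = √(2 × 9.109 × 10⁻³¹ × 2.051 × 10⁻¹⁶) = 1.933 × 10⁻²³ kg·m/s.
λ = h/p = 6.626 × 10⁻³⁴ / 1.933 × 10⁻²³ = 3.43 × 10⁻¹¹ m = 34.3 pm.

λ = 34.3 pm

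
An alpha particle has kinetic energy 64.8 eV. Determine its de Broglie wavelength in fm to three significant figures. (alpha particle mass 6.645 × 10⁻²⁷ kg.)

KE = 64.8 eV = 1.038 × 10⁻¹⁷ J.
p = √(2mKE) = √(2 × 6.645 × 10⁻²⁷ × 1.038 × 10⁻¹⁷) = 3.714 × 10⁻²² kg·m/s.
λ = h/p = 6.626 × 10⁻³⁴ / 3.714 × 10⁻²² = 1.78 × 10⁻¹² m = 1780 fm.

λ = 1780 fm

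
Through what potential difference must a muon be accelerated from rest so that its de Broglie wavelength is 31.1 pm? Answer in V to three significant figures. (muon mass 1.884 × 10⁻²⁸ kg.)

V = 7.52 V

p = h/λ = 6.626 × 10⁻³⁴ / 3.110 × 10⁻¹¹ = 2.131 × 10⁻²³ kg·m/s.
KE = p²/(2m) = 1.205 × 10⁻¹⁸ J.
V = KE/e = 1.205 × 10⁻¹⁸ / (1.602 × 10⁻¹⁹) = 7.52 V.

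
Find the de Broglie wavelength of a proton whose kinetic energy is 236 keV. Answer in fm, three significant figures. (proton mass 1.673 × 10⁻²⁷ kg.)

KE = 236 keV = 3.781 × 10⁻¹⁴ J.
p = √(2mKE) = √(2 × 1.673 × 10⁻²⁷ × 3.781 × 10⁻¹⁴) = 1.125 × 10⁻²⁰ kg·m/s.
λ = h/p = 6.626 × 10⁻³⁴ / 1.125 × 10⁻²⁰ = 5.89 × 10⁻¹⁴ m = 58.9 fm.

λ = 58.9 fm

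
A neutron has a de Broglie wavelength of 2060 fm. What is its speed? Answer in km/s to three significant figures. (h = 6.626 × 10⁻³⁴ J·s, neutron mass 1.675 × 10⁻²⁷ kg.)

v = 192 km/s

p = h/λ = 6.626 × 10⁻³⁴ / 2.060 × 10⁻¹² = 3.217 × 10⁻²² kg·m/s.
v = p/m = 3.217 × 10⁻²² / 1.675 × 10⁻²⁷ = 1.92 × 10⁵ m/s = 192 km/s.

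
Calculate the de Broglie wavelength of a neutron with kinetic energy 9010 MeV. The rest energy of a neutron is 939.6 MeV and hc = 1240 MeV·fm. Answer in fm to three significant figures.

Total energy E = KE + m₀c² = 9010 + 939.6 = 9949.6 MeV.
(pc)² = E² − (m₀c²)² = (9949.6)² − (939.6)² = 9.811 × 10⁷ MeV², so pc = 9905 MeV.
λ = hc/(pc) = 1240 MeV·fm / 9905 MeV = 0.125 fm.

λ = 0.125 fm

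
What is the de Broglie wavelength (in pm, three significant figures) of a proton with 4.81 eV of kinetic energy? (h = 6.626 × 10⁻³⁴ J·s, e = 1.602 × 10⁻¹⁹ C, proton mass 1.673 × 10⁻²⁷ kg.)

λ = 13.0 pm

KE = 4.81 eV = 7.706 × 10⁻¹⁹ J.
p = √(2mKE) = √(2 × 1.673 × 10⁻²⁷ × 7.706 × 10⁻¹⁹) = 5.078 × 10⁻²³ kg·m/s.
λ = h/p = 6.626 × 10⁻³⁴ / 5.078 × 10⁻²³ = 1.30 × 10⁻¹¹ m = 13.0 pm.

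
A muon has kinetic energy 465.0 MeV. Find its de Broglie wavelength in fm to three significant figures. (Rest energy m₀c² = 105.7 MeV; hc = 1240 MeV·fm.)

Total energy E = KE + m₀c² = 465.0 + 105.7 = 570.7 MeV.
(pc)² = E² − (m₀c²)² = (570.7)² − (105.7)² = 3.145 × 10⁵ MeV², so pc = 560.8 MeV.
λ = hc/(pc) = 1240 MeV·fm / 560.8 MeV = 2.21 fm.

λ = 2.21 fm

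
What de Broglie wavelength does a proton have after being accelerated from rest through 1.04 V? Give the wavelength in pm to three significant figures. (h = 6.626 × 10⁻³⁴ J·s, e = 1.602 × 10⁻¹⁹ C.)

KE = eV = 1.602 × 10⁻¹⁹ × 1.040 = 1.666 × 10⁻¹⁹ J.
p = √(2mKE) = √(2 × 1.673 × 10⁻²⁷ × 1.666 × 10⁻¹⁹) = 2.361 × 10⁻²³ kg·m/s.
λ = h/p = 6.626 × 10⁻³⁴ / 2.361 × 10⁻²³ = 2.81 × 10⁻¹¹ m = 28.1 pm.

λ = 28.1 pm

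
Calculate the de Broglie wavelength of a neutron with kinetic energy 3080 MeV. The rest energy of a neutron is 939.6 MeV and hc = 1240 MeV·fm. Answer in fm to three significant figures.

Total energy E = KE + m₀c² = 3080 + 939.6 = 4019.6 MeV.
(pc)² = E² − (m₀c²)² = (4019.6)² − (939.6)² = 1.527 × 10⁷ MeV², so pc = 3908 MeV.
λ = hc/(pc) = 1240 MeV·fm / 3908 MeV = 0.317 fm.

λ = 0.317 fm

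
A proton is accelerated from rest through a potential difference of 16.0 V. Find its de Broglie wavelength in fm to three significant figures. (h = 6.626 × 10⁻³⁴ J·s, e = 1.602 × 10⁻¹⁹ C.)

λ = 7150 fm

KE = eV = 1.602 × 10⁻¹⁹ × 16.00 = 2.563 × 10⁻¹⁸ J.
p = √(2mKE) = √(2 × 1.673 × 10⁻²⁷ × 2.563 × 10⁻¹⁸) = 9.261 × 10⁻²³ kg·m/s.
λ = h/p = 6.626 × 10⁻³⁴ / 9.261 × 10⁻²³ = 7.15 × 10⁻¹² m = 7150 fm.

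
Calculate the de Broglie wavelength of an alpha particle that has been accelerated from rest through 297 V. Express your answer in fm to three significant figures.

λ = 589 fm

KE = 2eV = 2 × 1.602 × 10⁻¹⁹ × 297.0 = 9.516 × 10⁻¹⁷ J.
p = √(2mKE) = √(2 × 6.645 × 10⁻²⁷ × 9.516 × 10⁻¹⁷) = 1.125 × 10⁻²¹ kg·m/s.
λ = h/p = 6.626 × 10⁻³⁴ / 1.125 × 10⁻²¹ = 5.89 × 10⁻¹³ m = 589 fm.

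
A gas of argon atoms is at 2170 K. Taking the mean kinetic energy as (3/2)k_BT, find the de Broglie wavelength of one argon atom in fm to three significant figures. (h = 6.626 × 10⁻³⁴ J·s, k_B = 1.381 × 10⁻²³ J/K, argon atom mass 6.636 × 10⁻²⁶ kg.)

KE = (3/2)k_BT = 1.5 × 1.381 × 10⁻²³ × 2170 = 4.495 × 10⁻²⁰ J.
p = √(2mKE) = √(2 × 6.636 × 10⁻²⁶ × 4.495 × 10⁻²⁰) = 7.724 × 10⁻²³ kg·m/s.
λ = h/p = 8.58 × 10⁻¹² m = 8580 fm.

λ = 8580 fm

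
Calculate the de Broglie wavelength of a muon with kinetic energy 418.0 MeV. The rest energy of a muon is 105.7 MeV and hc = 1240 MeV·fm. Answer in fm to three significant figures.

λ = 2.42 fm

Total energy E = KE + m₀c² = 418.0 + 105.7 = 523.7 MeV.
(pc)² = E² − (m₀c²)² = (523.7)² − (105.7)² = 2.631 × 10⁵ MeV², so pc = 512.9 MeV.
λ = hc/(pc) = 1240 MeV·fm / 512.9 MeV = 2.42 fm.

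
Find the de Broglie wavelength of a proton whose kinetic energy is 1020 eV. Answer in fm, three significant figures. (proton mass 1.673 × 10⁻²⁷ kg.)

λ = 896 fm

KE = 1020 eV = 1.634 × 10⁻¹⁶ J.
p = √(2mKE) = √(2 × 1.673 × 10⁻²⁷ × 1.634 × 10⁻¹⁶) = 7.394 × 10⁻²² kg·m/s.
λ = h/p = 6.626 × 10⁻³⁴ / 7.394 × 10⁻²² = 8.96 × 10⁻¹³ m = 896 fm.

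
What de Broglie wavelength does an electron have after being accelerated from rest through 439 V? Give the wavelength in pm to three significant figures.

λ = 58.5 pm

KE = eV = 1.602 × 10⁻¹⁹ × 439.0 = 7.033 × 10⁻¹⁷ J.
p = √(2mKE) = √(2 × 9.109 × 10⁻³¹ × 7.033 × 10⁻¹⁷) = 1.132 × 10⁻²³ kg·m/s.
λ = h/p = 6.626 × 10⁻³⁴ / 1.132 × 10⁻²³ = 5.85 × 10⁻¹¹ m = 58.5 pm.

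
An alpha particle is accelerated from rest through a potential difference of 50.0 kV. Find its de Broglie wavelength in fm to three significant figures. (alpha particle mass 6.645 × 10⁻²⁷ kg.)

λ = 45.4 fm

KE = 2eV = 2 × 1.602 × 10⁻¹⁹ × 5.000 × 10⁴ = 1.602 × 10⁻¹⁴ J.
p = √(2mKE) = √(2 × 6.645 × 10⁻²⁷ × 1.602 × 10⁻¹⁴) = 1.459 × 10⁻²⁰ kg·m/s.
λ = h/p = 6.626 × 10⁻³⁴ / 1.459 × 10⁻²⁰ = 4.54 × 10⁻¹⁴ m = 45.4 fm.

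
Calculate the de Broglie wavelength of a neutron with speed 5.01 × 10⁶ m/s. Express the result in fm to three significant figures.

λ = 79.0 fm

p = mv = 1.675 × 10⁻²⁷ × 5.01 × 10⁶ = 8.392 × 10⁻²¹ kg·m/s.
λ = h/p = 6.626 × 10⁻³⁴ / 8.392 × 10⁻²¹ = 7.90 × 10⁻¹⁴ m = 79.0 fm.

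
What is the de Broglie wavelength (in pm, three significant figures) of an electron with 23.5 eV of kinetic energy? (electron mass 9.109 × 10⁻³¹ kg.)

λ = 253 pm

KE = 23.5 eV = 3.765 × 10⁻¹⁸ J.
p = √(2mKE) = √(2 × 9.109 × 10⁻³¹ × 3.765 × 10⁻¹⁸) = 2.619 × 10⁻²⁴ kg·m/s.
λ = h/p = 6.626 × 10⁻³⁴ / 2.619 × 10⁻²⁴ = 2.53 × 10⁻¹⁰ m = 253 pm.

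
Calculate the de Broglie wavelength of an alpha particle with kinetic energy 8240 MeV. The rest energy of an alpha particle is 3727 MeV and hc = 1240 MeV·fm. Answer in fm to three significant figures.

λ = 0.109 fm

Total energy E = KE + m₀c² = 8240 + 3727 = 11967 MeV.
(pc)² = E² − (m₀c²)² = (11967)² − (3727)² = 1.293 × 10⁸ MeV², so pc = 1.137 × 10⁴ MeV.
λ = hc/(pc) = 1240 MeV·fm / 1.137 × 10⁴ MeV = 0.109 fm.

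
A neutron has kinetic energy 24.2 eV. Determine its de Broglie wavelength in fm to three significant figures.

KE = 24.2 eV = 3.877 × 10⁻¹⁸ J.
p = √(2mKE) = √(2 × 1.675 × 10⁻²⁷ × 3.877 × 10⁻¹⁸) = 1.140 × 10⁻²² kg·m/s.
λ = h/p = 6.626 × 10⁻³⁴ / 1.140 × 10⁻²² = 5.81 × 10⁻¹² m = 5810 fm.

λ = 5810 fm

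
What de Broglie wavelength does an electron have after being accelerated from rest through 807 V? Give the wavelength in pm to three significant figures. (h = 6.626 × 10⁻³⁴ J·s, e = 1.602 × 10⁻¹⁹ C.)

KE = eV = 1.602 × 10⁻¹⁹ × 807.0 = 1.293 × 10⁻¹⁶ J.
p = √(2mKE) = √(2 × 9.109 × 10⁻³¹ × 1.293 × 10⁻¹⁶) = 1.535 × 10⁻²³ kg·m/s.
λ = h/p = 6.626 × 10⁻³⁴ / 1.535 × 10⁻²³ = 4.32 × 10⁻¹¹ m = 43.2 pm.

λ = 43.2 pm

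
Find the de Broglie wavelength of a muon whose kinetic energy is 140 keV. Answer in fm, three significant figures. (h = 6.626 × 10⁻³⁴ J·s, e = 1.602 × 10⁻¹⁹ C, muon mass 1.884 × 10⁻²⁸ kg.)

λ = 228 fm

KE = 140 keV = 2.243 × 10⁻¹⁴ J.
p = √(2mKE) = √(2 × 1.884 × 10⁻²⁸ × 2.243 × 10⁻¹⁴) = 2.907 × 10⁻²¹ kg·m/s.
λ = h/p = 6.626 × 10⁻³⁴ / 2.907 × 10⁻²¹ = 2.28 × 10⁻¹³ m = 228 fm.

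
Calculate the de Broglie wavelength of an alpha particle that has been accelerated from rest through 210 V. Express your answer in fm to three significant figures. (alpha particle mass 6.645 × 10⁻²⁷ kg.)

λ = 701 fm

KE = 2eV = 2 × 1.602 × 10⁻¹⁹ × 210.0 = 6.728 × 10⁻¹⁷ J.
p = √(2mKE) = √(2 × 6.645 × 10⁻²⁷ × 6.728 × 10⁻¹⁷) = 9.456 × 10⁻²² kg·m/s.
λ = h/p = 6.626 × 10⁻³⁴ / 9.456 × 10⁻²² = 7.01 × 10⁻¹³ m = 701 fm.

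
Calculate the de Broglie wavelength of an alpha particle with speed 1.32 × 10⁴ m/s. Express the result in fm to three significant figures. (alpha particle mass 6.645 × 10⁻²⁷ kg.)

λ = 7550 fm

p = mv = 6.645 × 10⁻²⁷ × 1.32 × 10⁴ = 8.771 × 10⁻²³ kg·m/s.
λ = h/p = 6.626 × 10⁻³⁴ / 8.771 × 10⁻²³ = 7.55 × 10⁻¹² m = 7550 fm.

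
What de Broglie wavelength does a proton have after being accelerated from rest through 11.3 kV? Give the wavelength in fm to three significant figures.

KE = eV = 1.602 × 10⁻¹⁹ × 1.130 × 10⁴ = 1.810 × 10⁻¹⁵ J.
p = √(2mKE) = √(2 × 1.673 × 10⁻²⁷ × 1.810 × 10⁻¹⁵) = 2.461 × 10⁻²¹ kg·m/s.
λ = h/p = 6.626 × 10⁻³⁴ / 2.461 × 10⁻²¹ = 2.69 × 10⁻¹³ m = 269 fm.

λ = 269 fm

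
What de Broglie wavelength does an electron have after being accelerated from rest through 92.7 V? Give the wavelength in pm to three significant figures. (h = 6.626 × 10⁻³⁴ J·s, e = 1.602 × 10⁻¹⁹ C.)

KE = eV = 1.602 × 10⁻¹⁹ × 92.70 = 1.485 × 10⁻¹⁷ J.
p = √(2mKE) = √(2 × 9.109 × 10⁻³¹ × 1.485 × 10⁻¹⁷) = 5.201 × 10⁻²⁴ kg·m/s.
λ = h/p = 6.626 × 10⁻³⁴ / 5.201 × 10⁻²⁴ = 1.27 × 10⁻¹⁰ m = 127 pm.

λ = 127 pm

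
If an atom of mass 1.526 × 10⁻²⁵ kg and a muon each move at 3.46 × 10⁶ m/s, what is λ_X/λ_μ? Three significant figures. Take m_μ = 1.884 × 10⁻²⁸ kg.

λ_X/λ_μ = 1.23 × 10⁻³

At fixed v, p = mv so λ = h/(mv) ∝ 1/m.
λ_X/λ_μ = m_μ/m_X = 1.884 × 10⁻²⁸/1.526 × 10⁻²⁵ = 1.23 × 10⁻³.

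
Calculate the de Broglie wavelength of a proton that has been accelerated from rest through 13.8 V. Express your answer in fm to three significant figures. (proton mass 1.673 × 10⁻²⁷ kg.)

KE = eV = 1.602 × 10⁻¹⁹ × 13.80 = 2.211 × 10⁻¹⁸ J.
p = √(2mKE) = √(2 × 1.673 × 10⁻²⁷ × 2.211 × 10⁻¹⁸) = 8.601 × 10⁻²³ kg·m/s.
λ = h/p = 6.626 × 10⁻³⁴ / 8.601 × 10⁻²³ = 7.70 × 10⁻¹² m = 7700 fm.

λ = 7700 fm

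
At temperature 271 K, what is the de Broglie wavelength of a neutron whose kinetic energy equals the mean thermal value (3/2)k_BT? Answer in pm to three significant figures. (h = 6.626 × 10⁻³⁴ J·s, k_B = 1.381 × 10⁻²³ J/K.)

KE = (3/2)k_BT = 1.5 × 1.381 × 10⁻²³ × 271 = 5.614 × 10⁻²¹ J.
p = √(2mKE) = √(2 × 1.675 × 10⁻²⁷ × 5.614 × 10⁻²¹) = 4.337 × 10⁻²⁴ kg·m/s.
λ = h/p = 1.53 × 10⁻¹⁰ m = 153 pm.

λ = 153 pm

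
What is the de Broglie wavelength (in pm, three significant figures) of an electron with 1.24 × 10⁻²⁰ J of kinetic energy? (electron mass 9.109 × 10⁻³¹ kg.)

λ = 4410 pm

p = √(2mKE) = √(2 × 9.109 × 10⁻³¹ × 1.240 × 10⁻²⁰) = 1.503 × 10⁻²⁵ kg·m/s.
λ = h/p = 6.626 × 10⁻³⁴ / 1.503 × 10⁻²⁵ = 4.41 × 10⁻⁹ m = 4410 pm.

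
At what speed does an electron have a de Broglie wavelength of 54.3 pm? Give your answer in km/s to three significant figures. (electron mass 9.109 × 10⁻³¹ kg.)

v = 1.34 × 10⁴ km/s

p = h/λ = 6.626 × 10⁻³⁴ / 5.430 × 10⁻¹¹ = 1.220 × 10⁻²³ kg·m/s.
v = p/m = 1.220 × 10⁻²³ / 9.109 × 10⁻³¹ = 1.34 × 10⁷ m/s = 1.34 × 10⁴ km/s.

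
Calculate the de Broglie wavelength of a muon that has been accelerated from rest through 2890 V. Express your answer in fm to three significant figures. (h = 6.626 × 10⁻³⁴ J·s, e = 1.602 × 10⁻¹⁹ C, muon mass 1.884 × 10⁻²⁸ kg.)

λ = 1590 fm

KE = eV = 1.602 × 10⁻¹⁹ × 2890 = 4.630 × 10⁻¹⁶ J.
p = √(2mKE) = √(2 × 1.884 × 10⁻²⁸ × 4.630 × 10⁻¹⁶) = 4.177 × 10⁻²² kg·m/s.
λ = h/p = 6.626 × 10⁻³⁴ / 4.177 × 10⁻²² = 1.59 × 10⁻¹² m = 1590 fm.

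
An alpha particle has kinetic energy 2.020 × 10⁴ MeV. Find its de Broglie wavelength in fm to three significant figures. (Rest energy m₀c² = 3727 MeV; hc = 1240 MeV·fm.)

Total energy E = KE + m₀c² = 2.020 × 10⁴ + 3727 = 23927 MeV.
(pc)² = E² − (m₀c²)² = (23927)² − (3727)² = 5.586 × 10⁸ MeV², so pc = 2.363 × 10⁴ MeV.
λ = hc/(pc) = 1240 MeV·fm / 2.363 × 10⁴ MeV = 0.0525 fm.

λ = 0.0525 fm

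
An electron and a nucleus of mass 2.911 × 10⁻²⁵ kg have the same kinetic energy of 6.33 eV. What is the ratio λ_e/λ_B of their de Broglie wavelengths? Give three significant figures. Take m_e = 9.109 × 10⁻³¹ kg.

At fixed KE, p = √(2mKE) so λ = h/p ∝ 1/√m.
λ_e/λ_B = √(m_B/m_e) = √(2.911 × 10⁻²⁵/9.109 × 10⁻³¹) = √(3.196 × 10⁵) = 565.

λ_e/λ_B = 565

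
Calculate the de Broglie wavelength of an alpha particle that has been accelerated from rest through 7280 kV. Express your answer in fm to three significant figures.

KE = 2eV = 2 × 1.602 × 10⁻¹⁹ × 7.280 × 10⁶ = 2.333 × 10⁻¹² J.
p = √(2mKE) = √(2 × 6.645 × 10⁻²⁷ × 2.333 × 10⁻¹²) = 1.761 × 10⁻¹⁹ kg·m/s.
λ = h/p = 6.626 × 10⁻³⁴ / 1.761 × 10⁻¹⁹ = 3.76 × 10⁻¹⁵ m = 3.76 fm.

λ = 3.76 fm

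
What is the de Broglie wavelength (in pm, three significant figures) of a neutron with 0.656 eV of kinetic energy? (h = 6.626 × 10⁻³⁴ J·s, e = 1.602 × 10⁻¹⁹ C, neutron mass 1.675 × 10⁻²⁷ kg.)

KE = 0.656 eV = 1.051 × 10⁻¹⁹ J.
p = √(2mKE) = √(2 × 1.675 × 10⁻²⁷ × 1.051 × 10⁻¹⁹) = 1.876 × 10⁻²³ kg·m/s.
λ = h/p = 6.626 × 10⁻³⁴ / 1.876 × 10⁻²³ = 3.53 × 10⁻¹¹ m = 35.3 pm.

λ = 35.3 pm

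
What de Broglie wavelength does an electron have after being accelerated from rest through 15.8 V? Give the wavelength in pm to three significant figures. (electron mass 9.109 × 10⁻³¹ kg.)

KE = eV = 1.602 × 10⁻¹⁹ × 15.80 = 2.531 × 10⁻¹⁸ J.
p = √(2mKE) = √(2 × 9.109 × 10⁻³¹ × 2.531 × 10⁻¹⁸) = 2.147 × 10⁻²⁴ kg·m/s.
λ = h/p = 6.626 × 10⁻³⁴ / 2.147 × 10⁻²⁴ = 3.09 × 10⁻¹⁰ m = 309 pm.

λ = 309 pm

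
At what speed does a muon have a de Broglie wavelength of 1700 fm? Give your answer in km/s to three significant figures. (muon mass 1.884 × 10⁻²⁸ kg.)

v = 2070 km/s

p = h/λ = 6.626 × 10⁻³⁴ / 1.700 × 10⁻¹² = 3.898 × 10⁻²² kg·m/s.
v = p/m = 3.898 × 10⁻²² / 1.884 × 10⁻²⁸ = 2.07 × 10⁶ m/s = 2070 km/s.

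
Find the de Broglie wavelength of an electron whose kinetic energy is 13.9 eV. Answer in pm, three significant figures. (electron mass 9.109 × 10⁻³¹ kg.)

KE = 13.9 eV = 2.227 × 10⁻¹⁸ J.
p = √(2mKE) = √(2 × 9.109 × 10⁻³¹ × 2.227 × 10⁻¹⁸) = 2.014 × 10⁻²⁴ kg·m/s.
λ = h/p = 6.626 × 10⁻³⁴ / 2.014 × 10⁻²⁴ = 3.29 × 10⁻¹⁰ m = 329 pm.

λ = 329 pm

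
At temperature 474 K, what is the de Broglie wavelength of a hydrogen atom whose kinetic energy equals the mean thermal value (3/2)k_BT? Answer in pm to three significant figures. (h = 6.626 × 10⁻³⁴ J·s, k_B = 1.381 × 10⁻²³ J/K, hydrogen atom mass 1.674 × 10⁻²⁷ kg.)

KE = (3/2)k_BT = 1.5 × 1.381 × 10⁻²³ × 474 = 9.819 × 10⁻²¹ J.
p = √(2mKE) = √(2 × 1.674 × 10⁻²⁷ × 9.819 × 10⁻²¹) = 5.734 × 10⁻²⁴ kg·m/s.
λ = h/p = 1.16 × 10⁻¹⁰ m = 116 pm.

λ = 116 pm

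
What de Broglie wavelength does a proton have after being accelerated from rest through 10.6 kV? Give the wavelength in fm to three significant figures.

λ = 278 fm

KE = eV = 1.602 × 10⁻¹⁹ × 1.060 × 10⁴ = 1.698 × 10⁻¹⁵ J.
p = √(2mKE) = √(2 × 1.673 × 10⁻²⁷ × 1.698 × 10⁻¹⁵) = 2.384 × 10⁻²¹ kg·m/s.
λ = h/p = 6.626 × 10⁻³⁴ / 2.384 × 10⁻²¹ = 2.78 × 10⁻¹³ m = 278 fm.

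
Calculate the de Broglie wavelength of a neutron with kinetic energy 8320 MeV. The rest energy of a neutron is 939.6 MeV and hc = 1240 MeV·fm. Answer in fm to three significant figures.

λ = 0.135 fm

Total energy E = KE + m₀c² = 8320 + 939.6 = 9259.6 MeV.
(pc)² = E² − (m₀c²)² = (9259.6)² − (939.6)² = 8.486 × 10⁷ MeV², so pc = 9212 MeV.
λ = hc/(pc) = 1240 MeV·fm / 9212 MeV = 0.135 fm.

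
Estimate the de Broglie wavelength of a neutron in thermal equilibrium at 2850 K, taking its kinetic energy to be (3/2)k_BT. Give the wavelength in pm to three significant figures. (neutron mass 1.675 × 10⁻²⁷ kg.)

λ = 47.1 pm

KE = (3/2)k_BT = 1.5 × 1.381 × 10⁻²³ × 2850 = 5.904 × 10⁻²⁰ J.
p = √(2mKE) = √(2 × 1.675 × 10⁻²⁷ × 5.904 × 10⁻²⁰) = 1.406 × 10⁻²³ kg·m/s.
λ = h/p = 4.71 × 10⁻¹¹ m = 47.1 pm.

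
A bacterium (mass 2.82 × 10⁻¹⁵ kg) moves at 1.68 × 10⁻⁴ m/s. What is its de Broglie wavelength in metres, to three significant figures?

p = mv = 2.82 × 10⁻¹⁵ × 1.68 × 10⁻⁴ = 4.738 × 10⁻¹⁹ kg·m/s.
λ = h/p = 6.626 × 10⁻³⁴ / 4.738 × 10⁻¹⁹ = 1.40 × 10⁻¹⁵ m.

λ = 1.40 × 10⁻¹⁵ m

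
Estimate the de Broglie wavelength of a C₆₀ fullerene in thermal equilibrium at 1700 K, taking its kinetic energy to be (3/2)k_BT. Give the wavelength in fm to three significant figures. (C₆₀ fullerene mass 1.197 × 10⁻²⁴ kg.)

λ = 2280 fm

KE = (3/2)k_BT = 1.5 × 1.381 × 10⁻²³ × 1700 = 3.522 × 10⁻²⁰ J.
p = √(2mKE) = √(2 × 1.197 × 10⁻²⁴ × 3.522 × 10⁻²⁰) = 2.904 × 10⁻²² kg·m/s.
λ = h/p = 2.28 × 10⁻¹² m = 2280 fm.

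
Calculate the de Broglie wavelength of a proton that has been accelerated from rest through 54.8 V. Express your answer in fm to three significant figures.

λ = 3870 fm

KE = eV = 1.602 × 10⁻¹⁹ × 54.80 = 8.779 × 10⁻¹⁸ J.
p = √(2mKE) = √(2 × 1.673 × 10⁻²⁷ × 8.779 × 10⁻¹⁸) = 1.714 × 10⁻²² kg·m/s.
λ = h/p = 6.626 × 10⁻³⁴ / 1.714 × 10⁻²² = 3.87 × 10⁻¹² m = 3870 fm.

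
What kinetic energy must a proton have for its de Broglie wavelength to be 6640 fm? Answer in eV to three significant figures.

KE = 18.6 eV

p = h/λ = 6.626 × 10⁻³⁴ / 6.640 × 10⁻¹² = 9.979 × 10⁻²³ kg·m/s.
KE = p²/(2m) = (9.979 × 10⁻²³)² / (2 × 1.673 × 10⁻²⁷) = 2.976 × 10⁻¹⁸ J = 18.6 eV.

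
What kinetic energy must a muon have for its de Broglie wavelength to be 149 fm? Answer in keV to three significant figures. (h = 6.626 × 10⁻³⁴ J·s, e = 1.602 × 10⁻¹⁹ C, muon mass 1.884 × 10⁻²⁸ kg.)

KE = 328 keV

p = h/λ = 6.626 × 10⁻³⁴ / 1.490 × 10⁻¹³ = 4.447 × 10⁻²¹ kg·m/s.
KE = p²/(2m) = (4.447 × 10⁻²¹)² / (2 × 1.884 × 10⁻²⁸) = 5.248 × 10⁻¹⁴ J = 328 keV.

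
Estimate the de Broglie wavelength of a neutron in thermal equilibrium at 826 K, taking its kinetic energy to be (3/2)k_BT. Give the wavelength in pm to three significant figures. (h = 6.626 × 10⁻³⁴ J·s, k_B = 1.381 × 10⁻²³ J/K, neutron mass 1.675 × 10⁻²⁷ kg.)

λ = 87.5 pm

KE = (3/2)k_BT = 1.5 × 1.381 × 10⁻²³ × 826 = 1.711 × 10⁻²⁰ J.
p = √(2mKE) = √(2 × 1.675 × 10⁻²⁷ × 1.711 × 10⁻²⁰) = 7.571 × 10⁻²⁴ kg·m/s.
λ = h/p = 8.75 × 10⁻¹¹ m = 87.5 pm.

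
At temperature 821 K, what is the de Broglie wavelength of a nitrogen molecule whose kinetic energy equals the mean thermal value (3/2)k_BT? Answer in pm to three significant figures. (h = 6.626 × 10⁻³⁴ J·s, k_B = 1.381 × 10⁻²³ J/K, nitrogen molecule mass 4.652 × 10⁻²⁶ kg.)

KE = (3/2)k_BT = 1.5 × 1.381 × 10⁻²³ × 821 = 1.701 × 10⁻²⁰ J.
p = √(2mKE) = √(2 × 4.652 × 10⁻²⁶ × 1.701 × 10⁻²⁰) = 3.978 × 10⁻²³ kg·m/s.
λ = h/p = 1.67 × 10⁻¹¹ m = 16.7 pm.

λ = 16.7 pm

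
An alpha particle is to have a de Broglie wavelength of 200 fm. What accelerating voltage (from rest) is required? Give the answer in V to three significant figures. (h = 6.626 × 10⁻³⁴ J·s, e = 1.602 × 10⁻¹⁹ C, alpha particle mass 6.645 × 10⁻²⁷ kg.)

V = 2580 V

p = h/λ = 6.626 × 10⁻³⁴ / 2.000 × 10⁻¹³ = 3.313 × 10⁻²¹ kg·m/s.
KE = p²/(2m) = 8.259 × 10⁻¹⁶ J.
V = KE/2e = 8.259 × 10⁻¹⁶ / (2 × 1.602 × 10⁻¹⁹) = 2580 V.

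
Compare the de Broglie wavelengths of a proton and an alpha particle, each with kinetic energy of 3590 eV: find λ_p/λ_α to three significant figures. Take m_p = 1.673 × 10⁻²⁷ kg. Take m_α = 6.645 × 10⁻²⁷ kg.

λ_p/λ_α = 1.99

At fixed KE, p = √(2mKE) so λ = h/p ∝ 1/√m.
λ_p/λ_α = √(m_α/m_p) = √(6.645 × 10⁻²⁷/1.673 × 10⁻²⁷) = √(3.972) = 1.99.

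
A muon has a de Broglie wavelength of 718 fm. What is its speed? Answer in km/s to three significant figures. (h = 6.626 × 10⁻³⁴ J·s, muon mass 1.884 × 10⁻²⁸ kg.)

p = h/λ = 6.626 × 10⁻³⁴ / 7.180 × 10⁻¹³ = 9.228 × 10⁻²² kg·m/s.
v = p/m = 9.228 × 10⁻²² / 1.884 × 10⁻²⁸ = 4.90 × 10⁶ m/s = 4900 km/s.

v = 4900 km/s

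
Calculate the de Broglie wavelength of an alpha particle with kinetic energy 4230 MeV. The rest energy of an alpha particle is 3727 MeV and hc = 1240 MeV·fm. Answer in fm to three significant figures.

Total energy E = KE + m₀c² = 4230 + 3727 = 7957 MeV.
(pc)² = E² − (m₀c²)² = (7957)² − (3727)² = 4.942 × 10⁷ MeV², so pc = 7030 MeV.
λ = hc/(pc) = 1240 MeV·fm / 7030 MeV = 0.176 fm.

λ = 0.176 fm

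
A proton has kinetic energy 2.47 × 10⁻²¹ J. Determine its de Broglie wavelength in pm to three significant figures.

p = √(2mKE) = √(2 × 1.673 × 10⁻²⁷ × 2.470 × 10⁻²¹) = 2.875 × 10⁻²⁴ kg·m/s.
λ = h/p = 6.626 × 10⁻³⁴ / 2.875 × 10⁻²⁴ = 2.30 × 10⁻¹⁰ m = 230 pm.

λ = 230 pm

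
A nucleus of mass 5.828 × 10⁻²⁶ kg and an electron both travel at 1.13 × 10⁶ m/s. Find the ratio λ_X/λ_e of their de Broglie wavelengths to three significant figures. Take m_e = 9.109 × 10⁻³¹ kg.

λ_X/λ_e = 1.56 × 10⁻⁵

At fixed v, p = mv so λ = h/(mv) ∝ 1/m.
λ_X/λ_e = m_e/m_X = 9.109 × 10⁻³¹/5.828 × 10⁻²⁶ = 1.56 × 10⁻⁵.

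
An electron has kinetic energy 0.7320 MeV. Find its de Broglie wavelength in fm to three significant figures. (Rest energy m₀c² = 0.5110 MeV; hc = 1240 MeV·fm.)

Total energy E = KE + m₀c² = 0.7320 + 0.5110 = 1.2430 MeV.
(pc)² = E² − (m₀c²)² = (1.2430)² − (0.5110)² = 1.284 MeV², so pc = 1.133 MeV.
λ = hc/(pc) = 1240 MeV·fm / 1.133 MeV = 1090 fm.

λ = 1090 fm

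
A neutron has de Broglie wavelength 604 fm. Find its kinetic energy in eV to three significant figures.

KE = 2240 eV

p = h/λ = 6.626 × 10⁻³⁴ / 6.040 × 10⁻¹³ = 1.097 × 10⁻²¹ kg·m/s.
KE = p²/(2m) = (1.097 × 10⁻²¹)² / (2 × 1.675 × 10⁻²⁷) = 3.592 × 10⁻¹⁶ J = 2240 eV.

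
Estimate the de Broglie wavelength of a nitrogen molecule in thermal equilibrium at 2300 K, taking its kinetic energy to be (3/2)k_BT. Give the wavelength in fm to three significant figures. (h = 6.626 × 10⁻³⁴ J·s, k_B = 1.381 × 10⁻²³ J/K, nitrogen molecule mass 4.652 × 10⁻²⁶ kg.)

KE = (3/2)k_BT = 1.5 × 1.381 × 10⁻²³ × 2300 = 4.764 × 10⁻²⁰ J.
p = √(2mKE) = √(2 × 4.652 × 10⁻²⁶ × 4.764 × 10⁻²⁰) = 6.658 × 10⁻²³ kg·m/s.
λ = h/p = 9.95 × 10⁻¹² m = 9950 fm.

λ = 9950 fm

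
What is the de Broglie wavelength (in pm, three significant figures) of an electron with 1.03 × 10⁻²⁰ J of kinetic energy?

p = √(2mKE) = √(2 × 9.109 × 10⁻³¹ × 1.030 × 10⁻²⁰) = 1.370 × 10⁻²⁵ kg·m/s.
λ = h/p = 6.626 × 10⁻³⁴ / 1.370 × 10⁻²⁵ = 4.84 × 10⁻⁹ m = 4840 pm.

λ = 4840 pm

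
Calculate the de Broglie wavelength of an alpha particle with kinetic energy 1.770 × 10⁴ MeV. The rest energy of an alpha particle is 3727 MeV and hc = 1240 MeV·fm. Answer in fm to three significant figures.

λ = 0.0588 fm

Total energy E = KE + m₀c² = 1.770 × 10⁴ + 3727 = 21427 MeV.
(pc)² = E² − (m₀c²)² = (21427)² − (3727)² = 4.452 × 10⁸ MeV², so pc = 2.110 × 10⁴ MeV.
λ = hc/(pc) = 1240 MeV·fm / 2.110 × 10⁴ MeV = 0.0588 fm.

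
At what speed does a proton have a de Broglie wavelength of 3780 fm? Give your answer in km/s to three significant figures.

p = h/λ = 6.626 × 10⁻³⁴ / 3.780 × 10⁻¹² = 1.753 × 10⁻²² kg·m/s.
v = p/m = 1.753 × 10⁻²² / 1.673 × 10⁻²⁷ = 1.05 × 10⁵ m/s = 105 km/s.

v = 105 km/s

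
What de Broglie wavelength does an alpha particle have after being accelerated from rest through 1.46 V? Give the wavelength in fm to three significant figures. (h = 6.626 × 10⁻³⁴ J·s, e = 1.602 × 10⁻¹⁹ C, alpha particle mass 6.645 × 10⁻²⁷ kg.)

λ = 8400 fm

KE = 2eV = 2 × 1.602 × 10⁻¹⁹ × 1.460 = 4.678 × 10⁻¹⁹ J.
p = √(2mKE) = √(2 × 6.645 × 10⁻²⁷ × 4.678 × 10⁻¹⁹) = 7.885 × 10⁻²³ kg·m/s.
λ = h/p = 6.626 × 10⁻³⁴ / 7.885 × 10⁻²³ = 8.40 × 10⁻¹² m = 8400 fm.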